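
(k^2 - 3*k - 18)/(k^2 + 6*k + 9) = (k - 6)/(k + 3)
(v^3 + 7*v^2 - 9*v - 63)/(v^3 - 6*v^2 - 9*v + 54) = (v + 7)/(v - 6)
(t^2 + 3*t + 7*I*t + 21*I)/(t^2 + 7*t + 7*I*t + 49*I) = (t + 3)/(t + 7)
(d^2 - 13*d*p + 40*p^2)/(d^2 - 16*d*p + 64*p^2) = (-d + 5*p)/(-d + 8*p)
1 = 1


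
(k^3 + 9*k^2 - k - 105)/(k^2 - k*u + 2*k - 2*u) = (k^3 + 9*k^2 - k - 105)/(k^2 - k*u + 2*k - 2*u)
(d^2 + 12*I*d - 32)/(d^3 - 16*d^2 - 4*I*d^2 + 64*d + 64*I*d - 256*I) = (d^2 + 12*I*d - 32)/(d^3 - 4*d^2*(4 + I) + 64*d*(1 + I) - 256*I)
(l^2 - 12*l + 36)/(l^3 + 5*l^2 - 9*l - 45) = (l^2 - 12*l + 36)/(l^3 + 5*l^2 - 9*l - 45)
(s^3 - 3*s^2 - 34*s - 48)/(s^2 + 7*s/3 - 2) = 3*(s^2 - 6*s - 16)/(3*s - 2)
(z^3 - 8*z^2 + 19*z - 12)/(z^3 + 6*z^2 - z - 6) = (z^2 - 7*z + 12)/(z^2 + 7*z + 6)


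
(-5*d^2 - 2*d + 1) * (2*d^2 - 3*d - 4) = -10*d^4 + 11*d^3 + 28*d^2 + 5*d - 4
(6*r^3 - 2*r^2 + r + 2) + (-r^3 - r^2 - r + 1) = 5*r^3 - 3*r^2 + 3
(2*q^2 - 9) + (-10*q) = 2*q^2 - 10*q - 9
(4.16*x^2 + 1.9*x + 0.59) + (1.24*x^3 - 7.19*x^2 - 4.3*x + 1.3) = 1.24*x^3 - 3.03*x^2 - 2.4*x + 1.89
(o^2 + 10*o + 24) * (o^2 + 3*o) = o^4 + 13*o^3 + 54*o^2 + 72*o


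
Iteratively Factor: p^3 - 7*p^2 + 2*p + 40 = (p + 2)*(p^2 - 9*p + 20) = (p - 5)*(p + 2)*(p - 4)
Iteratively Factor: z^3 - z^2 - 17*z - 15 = (z + 3)*(z^2 - 4*z - 5) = (z + 1)*(z + 3)*(z - 5)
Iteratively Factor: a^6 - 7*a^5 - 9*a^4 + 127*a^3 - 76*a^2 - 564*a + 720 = (a + 3)*(a^5 - 10*a^4 + 21*a^3 + 64*a^2 - 268*a + 240) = (a + 3)^2*(a^4 - 13*a^3 + 60*a^2 - 116*a + 80) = (a - 5)*(a + 3)^2*(a^3 - 8*a^2 + 20*a - 16) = (a - 5)*(a - 4)*(a + 3)^2*(a^2 - 4*a + 4) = (a - 5)*(a - 4)*(a - 2)*(a + 3)^2*(a - 2)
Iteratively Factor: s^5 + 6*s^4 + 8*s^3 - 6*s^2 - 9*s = (s + 1)*(s^4 + 5*s^3 + 3*s^2 - 9*s) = (s + 1)*(s + 3)*(s^3 + 2*s^2 - 3*s) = (s + 1)*(s + 3)^2*(s^2 - s) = (s - 1)*(s + 1)*(s + 3)^2*(s)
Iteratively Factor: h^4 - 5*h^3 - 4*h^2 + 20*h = (h)*(h^3 - 5*h^2 - 4*h + 20) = h*(h + 2)*(h^2 - 7*h + 10) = h*(h - 5)*(h + 2)*(h - 2)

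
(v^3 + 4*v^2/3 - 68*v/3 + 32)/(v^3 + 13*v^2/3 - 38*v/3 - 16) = (v - 2)/(v + 1)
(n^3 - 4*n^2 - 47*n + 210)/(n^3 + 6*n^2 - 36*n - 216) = (n^2 + 2*n - 35)/(n^2 + 12*n + 36)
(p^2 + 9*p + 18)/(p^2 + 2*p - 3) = (p + 6)/(p - 1)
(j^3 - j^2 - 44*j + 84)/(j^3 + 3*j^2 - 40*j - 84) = (j - 2)/(j + 2)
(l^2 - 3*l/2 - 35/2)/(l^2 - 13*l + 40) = (l + 7/2)/(l - 8)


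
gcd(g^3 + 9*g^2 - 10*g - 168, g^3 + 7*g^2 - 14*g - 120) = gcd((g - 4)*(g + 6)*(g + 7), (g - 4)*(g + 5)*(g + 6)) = g^2 + 2*g - 24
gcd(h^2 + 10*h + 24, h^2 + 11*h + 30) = h + 6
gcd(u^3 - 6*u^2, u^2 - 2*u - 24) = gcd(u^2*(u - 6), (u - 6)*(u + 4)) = u - 6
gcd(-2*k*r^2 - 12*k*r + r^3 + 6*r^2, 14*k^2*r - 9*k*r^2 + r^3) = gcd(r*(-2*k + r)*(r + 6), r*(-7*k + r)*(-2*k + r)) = -2*k*r + r^2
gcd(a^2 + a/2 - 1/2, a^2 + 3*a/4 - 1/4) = a + 1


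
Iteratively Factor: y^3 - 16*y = (y + 4)*(y^2 - 4*y) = (y - 4)*(y + 4)*(y)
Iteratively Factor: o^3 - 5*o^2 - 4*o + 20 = (o - 2)*(o^2 - 3*o - 10) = (o - 2)*(o + 2)*(o - 5)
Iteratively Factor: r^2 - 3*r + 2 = (r - 1)*(r - 2)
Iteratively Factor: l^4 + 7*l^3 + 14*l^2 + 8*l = (l + 4)*(l^3 + 3*l^2 + 2*l) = (l + 2)*(l + 4)*(l^2 + l) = l*(l + 2)*(l + 4)*(l + 1)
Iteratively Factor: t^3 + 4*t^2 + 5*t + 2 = (t + 1)*(t^2 + 3*t + 2) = (t + 1)^2*(t + 2)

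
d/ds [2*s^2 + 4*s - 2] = 4*s + 4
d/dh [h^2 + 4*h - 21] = 2*h + 4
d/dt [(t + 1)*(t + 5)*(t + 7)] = 3*t^2 + 26*t + 47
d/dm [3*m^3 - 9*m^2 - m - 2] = 9*m^2 - 18*m - 1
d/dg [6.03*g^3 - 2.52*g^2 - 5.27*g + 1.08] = 18.09*g^2 - 5.04*g - 5.27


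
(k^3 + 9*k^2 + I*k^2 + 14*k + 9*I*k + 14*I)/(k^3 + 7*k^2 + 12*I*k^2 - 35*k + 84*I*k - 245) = (k^2 + k*(2 + I) + 2*I)/(k^2 + 12*I*k - 35)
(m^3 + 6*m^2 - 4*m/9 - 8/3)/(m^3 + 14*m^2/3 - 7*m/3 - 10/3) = (m^2 + 16*m/3 - 4)/(m^2 + 4*m - 5)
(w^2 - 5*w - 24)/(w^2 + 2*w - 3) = (w - 8)/(w - 1)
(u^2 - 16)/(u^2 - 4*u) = (u + 4)/u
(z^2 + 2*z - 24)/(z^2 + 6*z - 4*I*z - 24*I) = (z - 4)/(z - 4*I)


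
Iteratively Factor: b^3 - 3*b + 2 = (b - 1)*(b^2 + b - 2) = (b - 1)*(b + 2)*(b - 1)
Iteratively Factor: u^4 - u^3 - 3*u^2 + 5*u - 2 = (u - 1)*(u^3 - 3*u + 2) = (u - 1)^2*(u^2 + u - 2) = (u - 1)^2*(u + 2)*(u - 1)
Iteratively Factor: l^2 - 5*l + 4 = (l - 4)*(l - 1)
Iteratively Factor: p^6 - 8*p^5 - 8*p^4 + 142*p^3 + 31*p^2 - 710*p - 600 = (p - 5)*(p^5 - 3*p^4 - 23*p^3 + 27*p^2 + 166*p + 120) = (p - 5)*(p - 4)*(p^4 + p^3 - 19*p^2 - 49*p - 30) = (p - 5)*(p - 4)*(p + 3)*(p^3 - 2*p^2 - 13*p - 10) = (p - 5)*(p - 4)*(p + 2)*(p + 3)*(p^2 - 4*p - 5) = (p - 5)^2*(p - 4)*(p + 2)*(p + 3)*(p + 1)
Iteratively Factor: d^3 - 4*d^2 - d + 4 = (d - 1)*(d^2 - 3*d - 4) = (d - 4)*(d - 1)*(d + 1)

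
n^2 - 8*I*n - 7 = (n - 7*I)*(n - I)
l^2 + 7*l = l*(l + 7)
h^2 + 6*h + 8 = (h + 2)*(h + 4)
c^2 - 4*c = c*(c - 4)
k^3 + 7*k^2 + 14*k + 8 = (k + 1)*(k + 2)*(k + 4)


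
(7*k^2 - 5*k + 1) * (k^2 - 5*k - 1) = 7*k^4 - 40*k^3 + 19*k^2 - 1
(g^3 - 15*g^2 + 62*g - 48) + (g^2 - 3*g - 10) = g^3 - 14*g^2 + 59*g - 58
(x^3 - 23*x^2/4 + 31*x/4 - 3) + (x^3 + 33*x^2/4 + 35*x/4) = 2*x^3 + 5*x^2/2 + 33*x/2 - 3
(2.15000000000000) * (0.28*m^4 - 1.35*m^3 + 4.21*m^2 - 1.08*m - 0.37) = 0.602*m^4 - 2.9025*m^3 + 9.0515*m^2 - 2.322*m - 0.7955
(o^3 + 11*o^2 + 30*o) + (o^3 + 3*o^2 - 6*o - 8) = 2*o^3 + 14*o^2 + 24*o - 8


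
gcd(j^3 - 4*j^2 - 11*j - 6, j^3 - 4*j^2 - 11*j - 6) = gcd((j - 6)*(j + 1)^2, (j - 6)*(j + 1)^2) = j^3 - 4*j^2 - 11*j - 6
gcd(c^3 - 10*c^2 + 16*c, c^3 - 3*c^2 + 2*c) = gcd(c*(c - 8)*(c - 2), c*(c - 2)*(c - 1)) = c^2 - 2*c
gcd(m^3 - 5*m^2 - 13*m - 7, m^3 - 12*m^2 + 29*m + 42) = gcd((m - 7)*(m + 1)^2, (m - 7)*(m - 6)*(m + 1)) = m^2 - 6*m - 7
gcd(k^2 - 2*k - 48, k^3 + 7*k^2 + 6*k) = k + 6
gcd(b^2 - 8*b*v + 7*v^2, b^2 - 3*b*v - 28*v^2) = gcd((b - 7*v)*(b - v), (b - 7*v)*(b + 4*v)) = -b + 7*v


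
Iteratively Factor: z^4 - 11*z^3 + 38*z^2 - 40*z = (z - 5)*(z^3 - 6*z^2 + 8*z) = z*(z - 5)*(z^2 - 6*z + 8) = z*(z - 5)*(z - 4)*(z - 2)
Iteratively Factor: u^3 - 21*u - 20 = (u + 4)*(u^2 - 4*u - 5) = (u + 1)*(u + 4)*(u - 5)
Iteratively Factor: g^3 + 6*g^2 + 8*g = (g + 4)*(g^2 + 2*g) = (g + 2)*(g + 4)*(g)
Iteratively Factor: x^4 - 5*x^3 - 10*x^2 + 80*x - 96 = (x - 2)*(x^3 - 3*x^2 - 16*x + 48) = (x - 2)*(x + 4)*(x^2 - 7*x + 12) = (x - 3)*(x - 2)*(x + 4)*(x - 4)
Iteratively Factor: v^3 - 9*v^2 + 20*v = (v)*(v^2 - 9*v + 20) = v*(v - 4)*(v - 5)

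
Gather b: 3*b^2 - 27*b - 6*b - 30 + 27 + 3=3*b^2 - 33*b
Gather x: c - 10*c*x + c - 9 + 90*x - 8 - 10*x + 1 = 2*c + x*(80 - 10*c) - 16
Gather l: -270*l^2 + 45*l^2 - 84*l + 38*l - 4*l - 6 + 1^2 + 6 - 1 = -225*l^2 - 50*l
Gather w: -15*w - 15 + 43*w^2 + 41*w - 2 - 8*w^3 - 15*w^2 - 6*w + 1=-8*w^3 + 28*w^2 + 20*w - 16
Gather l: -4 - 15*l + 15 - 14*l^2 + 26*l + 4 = -14*l^2 + 11*l + 15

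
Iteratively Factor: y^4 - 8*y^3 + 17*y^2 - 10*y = (y - 2)*(y^3 - 6*y^2 + 5*y) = (y - 5)*(y - 2)*(y^2 - y) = (y - 5)*(y - 2)*(y - 1)*(y)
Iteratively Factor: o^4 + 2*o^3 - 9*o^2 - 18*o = (o + 3)*(o^3 - o^2 - 6*o) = o*(o + 3)*(o^2 - o - 6) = o*(o - 3)*(o + 3)*(o + 2)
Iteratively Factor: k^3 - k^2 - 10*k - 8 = (k + 1)*(k^2 - 2*k - 8) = (k + 1)*(k + 2)*(k - 4)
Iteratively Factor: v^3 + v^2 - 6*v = (v - 2)*(v^2 + 3*v) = (v - 2)*(v + 3)*(v)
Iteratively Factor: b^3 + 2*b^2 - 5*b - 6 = (b - 2)*(b^2 + 4*b + 3) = (b - 2)*(b + 3)*(b + 1)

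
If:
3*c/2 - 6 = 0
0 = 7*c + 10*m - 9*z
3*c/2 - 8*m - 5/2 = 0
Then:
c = 4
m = 7/16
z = 259/72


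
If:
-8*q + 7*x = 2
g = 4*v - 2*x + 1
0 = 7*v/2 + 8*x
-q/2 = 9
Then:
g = 11125/49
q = -18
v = 2272/49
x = -142/7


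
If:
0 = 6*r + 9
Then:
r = -3/2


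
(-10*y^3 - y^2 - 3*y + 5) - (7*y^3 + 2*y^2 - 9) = -17*y^3 - 3*y^2 - 3*y + 14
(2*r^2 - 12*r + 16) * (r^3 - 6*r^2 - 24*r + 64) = 2*r^5 - 24*r^4 + 40*r^3 + 320*r^2 - 1152*r + 1024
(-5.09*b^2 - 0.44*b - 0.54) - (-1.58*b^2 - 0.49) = -3.51*b^2 - 0.44*b - 0.05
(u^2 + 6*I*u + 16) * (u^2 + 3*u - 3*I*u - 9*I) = u^4 + 3*u^3 + 3*I*u^3 + 34*u^2 + 9*I*u^2 + 102*u - 48*I*u - 144*I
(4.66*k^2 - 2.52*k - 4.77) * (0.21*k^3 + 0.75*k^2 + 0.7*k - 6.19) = 0.9786*k^5 + 2.9658*k^4 + 0.3703*k^3 - 34.1869*k^2 + 12.2598*k + 29.5263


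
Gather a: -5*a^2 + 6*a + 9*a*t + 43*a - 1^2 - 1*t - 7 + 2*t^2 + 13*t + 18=-5*a^2 + a*(9*t + 49) + 2*t^2 + 12*t + 10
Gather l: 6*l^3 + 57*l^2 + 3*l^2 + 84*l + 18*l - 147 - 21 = 6*l^3 + 60*l^2 + 102*l - 168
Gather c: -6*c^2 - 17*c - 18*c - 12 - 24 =-6*c^2 - 35*c - 36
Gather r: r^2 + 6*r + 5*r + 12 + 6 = r^2 + 11*r + 18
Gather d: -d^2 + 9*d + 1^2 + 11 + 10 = -d^2 + 9*d + 22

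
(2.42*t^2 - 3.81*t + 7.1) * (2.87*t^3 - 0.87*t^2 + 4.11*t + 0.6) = 6.9454*t^5 - 13.0401*t^4 + 33.6379*t^3 - 20.3841*t^2 + 26.895*t + 4.26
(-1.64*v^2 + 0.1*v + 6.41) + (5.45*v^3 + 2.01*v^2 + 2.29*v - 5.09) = 5.45*v^3 + 0.37*v^2 + 2.39*v + 1.32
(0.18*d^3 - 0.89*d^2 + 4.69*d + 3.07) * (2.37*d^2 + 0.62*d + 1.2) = 0.4266*d^5 - 1.9977*d^4 + 10.7795*d^3 + 9.1157*d^2 + 7.5314*d + 3.684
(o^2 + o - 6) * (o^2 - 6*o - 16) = o^4 - 5*o^3 - 28*o^2 + 20*o + 96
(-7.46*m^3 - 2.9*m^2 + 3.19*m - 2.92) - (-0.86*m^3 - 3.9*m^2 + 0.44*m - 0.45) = -6.6*m^3 + 1.0*m^2 + 2.75*m - 2.47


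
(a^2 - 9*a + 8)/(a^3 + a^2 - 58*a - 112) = (a - 1)/(a^2 + 9*a + 14)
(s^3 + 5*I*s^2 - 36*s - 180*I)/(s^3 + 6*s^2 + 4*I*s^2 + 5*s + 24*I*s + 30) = (s - 6)/(s - I)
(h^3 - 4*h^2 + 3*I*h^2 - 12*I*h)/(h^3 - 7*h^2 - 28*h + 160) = h*(h + 3*I)/(h^2 - 3*h - 40)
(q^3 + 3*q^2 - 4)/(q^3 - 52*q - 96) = (q^2 + q - 2)/(q^2 - 2*q - 48)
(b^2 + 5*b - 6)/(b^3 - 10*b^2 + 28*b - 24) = (b^2 + 5*b - 6)/(b^3 - 10*b^2 + 28*b - 24)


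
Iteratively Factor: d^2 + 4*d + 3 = (d + 1)*(d + 3)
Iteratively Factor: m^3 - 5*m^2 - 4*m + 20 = (m + 2)*(m^2 - 7*m + 10) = (m - 2)*(m + 2)*(m - 5)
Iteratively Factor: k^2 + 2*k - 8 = (k - 2)*(k + 4)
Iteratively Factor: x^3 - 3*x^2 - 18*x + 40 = (x - 5)*(x^2 + 2*x - 8) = (x - 5)*(x - 2)*(x + 4)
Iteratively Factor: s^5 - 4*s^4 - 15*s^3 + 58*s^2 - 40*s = (s - 2)*(s^4 - 2*s^3 - 19*s^2 + 20*s) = (s - 2)*(s - 1)*(s^3 - s^2 - 20*s) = (s - 2)*(s - 1)*(s + 4)*(s^2 - 5*s) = (s - 5)*(s - 2)*(s - 1)*(s + 4)*(s)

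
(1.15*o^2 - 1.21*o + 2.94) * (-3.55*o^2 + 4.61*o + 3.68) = -4.0825*o^4 + 9.597*o^3 - 11.7831*o^2 + 9.1006*o + 10.8192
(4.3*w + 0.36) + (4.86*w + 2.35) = 9.16*w + 2.71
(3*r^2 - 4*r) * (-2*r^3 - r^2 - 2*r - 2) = -6*r^5 + 5*r^4 - 2*r^3 + 2*r^2 + 8*r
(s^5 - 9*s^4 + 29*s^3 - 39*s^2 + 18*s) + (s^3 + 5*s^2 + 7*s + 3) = s^5 - 9*s^4 + 30*s^3 - 34*s^2 + 25*s + 3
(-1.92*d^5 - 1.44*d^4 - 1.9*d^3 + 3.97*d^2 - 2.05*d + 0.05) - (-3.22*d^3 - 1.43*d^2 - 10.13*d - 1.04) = -1.92*d^5 - 1.44*d^4 + 1.32*d^3 + 5.4*d^2 + 8.08*d + 1.09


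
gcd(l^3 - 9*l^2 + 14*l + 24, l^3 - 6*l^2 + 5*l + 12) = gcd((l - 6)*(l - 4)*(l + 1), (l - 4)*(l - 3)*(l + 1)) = l^2 - 3*l - 4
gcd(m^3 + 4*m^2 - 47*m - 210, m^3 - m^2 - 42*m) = m^2 - m - 42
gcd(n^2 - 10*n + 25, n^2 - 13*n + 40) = n - 5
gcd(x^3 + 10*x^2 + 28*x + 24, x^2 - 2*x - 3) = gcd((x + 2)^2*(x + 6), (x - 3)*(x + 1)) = 1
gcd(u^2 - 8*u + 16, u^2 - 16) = u - 4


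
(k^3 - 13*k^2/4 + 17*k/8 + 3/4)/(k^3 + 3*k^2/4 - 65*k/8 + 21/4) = (8*k^2 - 10*k - 3)/(8*k^2 + 22*k - 21)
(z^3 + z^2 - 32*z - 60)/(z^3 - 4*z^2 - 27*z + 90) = (z + 2)/(z - 3)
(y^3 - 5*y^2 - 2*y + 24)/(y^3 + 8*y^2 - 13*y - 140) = (y^2 - y - 6)/(y^2 + 12*y + 35)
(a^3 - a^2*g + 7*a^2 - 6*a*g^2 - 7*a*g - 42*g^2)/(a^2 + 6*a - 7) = (a^2 - a*g - 6*g^2)/(a - 1)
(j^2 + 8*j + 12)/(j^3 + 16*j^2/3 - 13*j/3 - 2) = 3*(j + 2)/(3*j^2 - 2*j - 1)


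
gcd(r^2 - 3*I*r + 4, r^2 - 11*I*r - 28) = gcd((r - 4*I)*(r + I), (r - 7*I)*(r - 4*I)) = r - 4*I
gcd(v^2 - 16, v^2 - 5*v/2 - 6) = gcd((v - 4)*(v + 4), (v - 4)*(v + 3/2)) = v - 4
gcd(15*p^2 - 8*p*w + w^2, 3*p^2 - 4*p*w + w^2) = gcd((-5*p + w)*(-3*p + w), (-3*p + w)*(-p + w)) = 3*p - w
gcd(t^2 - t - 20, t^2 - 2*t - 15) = t - 5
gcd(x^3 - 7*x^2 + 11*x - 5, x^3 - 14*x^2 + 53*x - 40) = x^2 - 6*x + 5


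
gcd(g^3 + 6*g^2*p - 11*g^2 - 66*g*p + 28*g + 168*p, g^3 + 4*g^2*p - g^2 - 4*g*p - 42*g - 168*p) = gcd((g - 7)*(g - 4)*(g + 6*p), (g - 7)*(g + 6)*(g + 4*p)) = g - 7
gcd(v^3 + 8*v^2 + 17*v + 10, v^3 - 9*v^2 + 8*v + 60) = v + 2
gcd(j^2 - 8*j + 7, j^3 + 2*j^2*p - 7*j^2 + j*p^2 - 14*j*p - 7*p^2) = j - 7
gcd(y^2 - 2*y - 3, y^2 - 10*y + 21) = y - 3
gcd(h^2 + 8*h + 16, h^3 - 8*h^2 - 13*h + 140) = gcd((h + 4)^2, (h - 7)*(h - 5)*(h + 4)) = h + 4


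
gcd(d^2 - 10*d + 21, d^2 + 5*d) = 1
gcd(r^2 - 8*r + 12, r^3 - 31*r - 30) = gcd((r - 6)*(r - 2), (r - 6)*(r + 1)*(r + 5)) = r - 6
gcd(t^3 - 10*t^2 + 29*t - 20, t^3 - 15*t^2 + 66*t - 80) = t - 5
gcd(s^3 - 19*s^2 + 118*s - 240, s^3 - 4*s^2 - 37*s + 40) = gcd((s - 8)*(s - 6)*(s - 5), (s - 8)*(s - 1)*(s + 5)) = s - 8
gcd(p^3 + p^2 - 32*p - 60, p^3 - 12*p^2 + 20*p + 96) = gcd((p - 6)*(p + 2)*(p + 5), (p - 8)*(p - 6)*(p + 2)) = p^2 - 4*p - 12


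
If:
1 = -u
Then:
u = -1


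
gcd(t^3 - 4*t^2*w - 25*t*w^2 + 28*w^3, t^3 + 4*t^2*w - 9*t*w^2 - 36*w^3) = t + 4*w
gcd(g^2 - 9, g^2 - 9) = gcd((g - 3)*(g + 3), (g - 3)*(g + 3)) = g^2 - 9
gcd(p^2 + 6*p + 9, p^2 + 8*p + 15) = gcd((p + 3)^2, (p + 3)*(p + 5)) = p + 3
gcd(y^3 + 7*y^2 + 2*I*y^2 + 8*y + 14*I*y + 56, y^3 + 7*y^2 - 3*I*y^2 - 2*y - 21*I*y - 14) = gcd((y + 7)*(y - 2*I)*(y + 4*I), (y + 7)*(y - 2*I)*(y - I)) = y^2 + y*(7 - 2*I) - 14*I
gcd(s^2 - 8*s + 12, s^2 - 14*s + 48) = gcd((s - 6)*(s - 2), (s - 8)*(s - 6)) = s - 6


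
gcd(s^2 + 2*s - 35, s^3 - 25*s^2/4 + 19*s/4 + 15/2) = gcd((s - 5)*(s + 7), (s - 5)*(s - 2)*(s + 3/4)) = s - 5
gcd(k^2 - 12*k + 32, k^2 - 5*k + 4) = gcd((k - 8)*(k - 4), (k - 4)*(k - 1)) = k - 4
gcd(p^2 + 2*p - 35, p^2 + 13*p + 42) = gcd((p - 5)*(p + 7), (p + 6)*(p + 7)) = p + 7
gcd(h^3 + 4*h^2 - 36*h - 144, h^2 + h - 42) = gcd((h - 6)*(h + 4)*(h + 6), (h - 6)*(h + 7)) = h - 6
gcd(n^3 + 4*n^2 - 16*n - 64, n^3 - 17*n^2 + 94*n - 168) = n - 4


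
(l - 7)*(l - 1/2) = l^2 - 15*l/2 + 7/2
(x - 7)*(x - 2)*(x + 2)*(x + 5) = x^4 - 2*x^3 - 39*x^2 + 8*x + 140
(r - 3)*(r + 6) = r^2 + 3*r - 18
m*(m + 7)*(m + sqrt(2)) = m^3 + sqrt(2)*m^2 + 7*m^2 + 7*sqrt(2)*m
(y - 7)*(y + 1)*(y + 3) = y^3 - 3*y^2 - 25*y - 21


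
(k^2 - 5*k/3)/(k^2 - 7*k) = (k - 5/3)/(k - 7)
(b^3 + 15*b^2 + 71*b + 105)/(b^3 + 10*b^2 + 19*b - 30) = (b^2 + 10*b + 21)/(b^2 + 5*b - 6)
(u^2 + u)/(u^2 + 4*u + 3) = u/(u + 3)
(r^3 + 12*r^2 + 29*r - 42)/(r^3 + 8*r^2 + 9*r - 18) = (r + 7)/(r + 3)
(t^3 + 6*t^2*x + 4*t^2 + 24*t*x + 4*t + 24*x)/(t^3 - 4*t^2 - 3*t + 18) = (t^2 + 6*t*x + 2*t + 12*x)/(t^2 - 6*t + 9)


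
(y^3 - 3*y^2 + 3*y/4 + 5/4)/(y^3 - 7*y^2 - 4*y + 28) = (4*y^3 - 12*y^2 + 3*y + 5)/(4*(y^3 - 7*y^2 - 4*y + 28))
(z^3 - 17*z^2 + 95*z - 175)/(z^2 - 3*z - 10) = (z^2 - 12*z + 35)/(z + 2)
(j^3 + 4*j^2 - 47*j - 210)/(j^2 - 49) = (j^2 + 11*j + 30)/(j + 7)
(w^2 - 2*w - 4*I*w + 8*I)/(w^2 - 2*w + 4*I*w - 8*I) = (w - 4*I)/(w + 4*I)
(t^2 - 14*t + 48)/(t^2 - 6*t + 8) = (t^2 - 14*t + 48)/(t^2 - 6*t + 8)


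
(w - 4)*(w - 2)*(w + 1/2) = w^3 - 11*w^2/2 + 5*w + 4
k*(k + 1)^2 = k^3 + 2*k^2 + k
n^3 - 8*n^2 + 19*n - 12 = (n - 4)*(n - 3)*(n - 1)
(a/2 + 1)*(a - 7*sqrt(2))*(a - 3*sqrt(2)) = a^3/2 - 5*sqrt(2)*a^2 + a^2 - 10*sqrt(2)*a + 21*a + 42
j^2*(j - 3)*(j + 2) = j^4 - j^3 - 6*j^2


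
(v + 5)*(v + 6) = v^2 + 11*v + 30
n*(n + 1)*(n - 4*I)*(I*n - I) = I*n^4 + 4*n^3 - I*n^2 - 4*n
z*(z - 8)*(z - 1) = z^3 - 9*z^2 + 8*z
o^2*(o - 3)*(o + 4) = o^4 + o^3 - 12*o^2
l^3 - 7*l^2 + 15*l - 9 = (l - 3)^2*(l - 1)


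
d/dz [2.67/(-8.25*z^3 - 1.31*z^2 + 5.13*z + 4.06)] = (66.0825*z^2 + 6.9954*z - 13.6971)/(8.25*z^3 + 1.31*z^2 - 5.13*z - 4.06)^2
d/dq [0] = 0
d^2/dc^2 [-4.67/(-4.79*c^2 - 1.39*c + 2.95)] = (-214.297894*c^2 - 62.186654*c + 4.67*(9.58*c + 1.39)*(19.16*c + 2.78) + 131.97887)/(4.79*c^2 + 1.39*c - 2.95)^3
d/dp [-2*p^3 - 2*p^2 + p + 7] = -6*p^2 - 4*p + 1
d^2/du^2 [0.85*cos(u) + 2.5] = -0.85*cos(u)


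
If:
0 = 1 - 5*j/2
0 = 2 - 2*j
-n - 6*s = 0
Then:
No Solution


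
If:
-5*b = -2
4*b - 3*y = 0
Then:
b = 2/5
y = 8/15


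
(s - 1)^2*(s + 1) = s^3 - s^2 - s + 1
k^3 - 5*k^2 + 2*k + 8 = (k - 4)*(k - 2)*(k + 1)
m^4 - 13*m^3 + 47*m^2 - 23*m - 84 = (m - 7)*(m - 4)*(m - 3)*(m + 1)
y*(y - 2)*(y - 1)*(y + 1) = y^4 - 2*y^3 - y^2 + 2*y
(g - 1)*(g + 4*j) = g^2 + 4*g*j - g - 4*j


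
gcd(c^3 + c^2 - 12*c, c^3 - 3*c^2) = c^2 - 3*c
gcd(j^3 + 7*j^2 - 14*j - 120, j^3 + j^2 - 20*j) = j^2 + j - 20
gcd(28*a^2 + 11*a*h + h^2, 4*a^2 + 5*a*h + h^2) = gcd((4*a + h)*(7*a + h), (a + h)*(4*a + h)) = 4*a + h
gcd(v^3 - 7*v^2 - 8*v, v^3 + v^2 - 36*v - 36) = v + 1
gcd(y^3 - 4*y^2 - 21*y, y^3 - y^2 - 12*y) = y^2 + 3*y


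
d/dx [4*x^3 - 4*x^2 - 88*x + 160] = 12*x^2 - 8*x - 88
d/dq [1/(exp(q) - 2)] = -exp(q)/(exp(q) - 2)^2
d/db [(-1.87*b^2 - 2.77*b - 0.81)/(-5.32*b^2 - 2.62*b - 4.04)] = (-9.837*b^2 + 6.4912*b + 9.0686)/(28.3024*b^4 + 27.8768*b^3 + 49.85*b^2 + 21.1696*b + 16.3216)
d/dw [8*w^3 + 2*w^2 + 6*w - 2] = 24*w^2 + 4*w + 6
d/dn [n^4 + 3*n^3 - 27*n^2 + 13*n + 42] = 4*n^3 + 9*n^2 - 54*n + 13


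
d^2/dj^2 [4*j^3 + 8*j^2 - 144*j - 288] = 24*j + 16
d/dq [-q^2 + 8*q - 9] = 8 - 2*q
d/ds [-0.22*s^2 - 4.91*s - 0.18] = -0.44*s - 4.91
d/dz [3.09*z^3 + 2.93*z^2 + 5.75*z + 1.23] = 9.27*z^2 + 5.86*z + 5.75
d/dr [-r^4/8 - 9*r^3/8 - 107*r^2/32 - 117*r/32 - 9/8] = -r^3/2 - 27*r^2/8 - 107*r/16 - 117/32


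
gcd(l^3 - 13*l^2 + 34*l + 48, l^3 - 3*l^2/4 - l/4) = 1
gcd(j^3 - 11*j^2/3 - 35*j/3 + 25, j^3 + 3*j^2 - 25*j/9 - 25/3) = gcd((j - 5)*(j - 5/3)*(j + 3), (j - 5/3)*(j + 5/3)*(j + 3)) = j^2 + 4*j/3 - 5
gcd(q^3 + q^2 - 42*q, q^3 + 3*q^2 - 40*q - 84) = q^2 + q - 42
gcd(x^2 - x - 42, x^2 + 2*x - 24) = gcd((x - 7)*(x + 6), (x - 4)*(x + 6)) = x + 6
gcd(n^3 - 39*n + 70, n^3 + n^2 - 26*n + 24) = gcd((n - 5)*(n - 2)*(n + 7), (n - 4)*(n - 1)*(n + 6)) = 1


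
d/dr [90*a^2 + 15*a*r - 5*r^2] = 15*a - 10*r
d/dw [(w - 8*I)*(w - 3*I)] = 2*w - 11*I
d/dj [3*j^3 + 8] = 9*j^2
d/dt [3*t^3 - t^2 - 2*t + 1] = 9*t^2 - 2*t - 2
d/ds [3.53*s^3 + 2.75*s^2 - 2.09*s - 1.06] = 10.59*s^2 + 5.5*s - 2.09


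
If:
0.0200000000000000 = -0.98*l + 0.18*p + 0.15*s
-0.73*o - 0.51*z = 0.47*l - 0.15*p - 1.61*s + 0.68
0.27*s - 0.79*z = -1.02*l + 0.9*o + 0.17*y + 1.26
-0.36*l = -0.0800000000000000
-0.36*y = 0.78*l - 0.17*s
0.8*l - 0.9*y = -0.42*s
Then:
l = 0.22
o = 1117.94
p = -100.53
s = 122.22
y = 57.23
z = -1245.45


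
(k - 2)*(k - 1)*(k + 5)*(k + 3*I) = k^4 + 2*k^3 + 3*I*k^3 - 13*k^2 + 6*I*k^2 + 10*k - 39*I*k + 30*I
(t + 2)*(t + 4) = t^2 + 6*t + 8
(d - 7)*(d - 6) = d^2 - 13*d + 42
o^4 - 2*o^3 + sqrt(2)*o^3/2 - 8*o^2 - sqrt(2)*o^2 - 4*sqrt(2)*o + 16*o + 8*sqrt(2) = (o - 2)*(o - 2*sqrt(2))*(o + sqrt(2)/2)*(o + 2*sqrt(2))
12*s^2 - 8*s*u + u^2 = (-6*s + u)*(-2*s + u)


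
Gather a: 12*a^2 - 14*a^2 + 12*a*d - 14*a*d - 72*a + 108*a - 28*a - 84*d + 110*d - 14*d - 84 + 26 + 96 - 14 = -2*a^2 + a*(8 - 2*d) + 12*d + 24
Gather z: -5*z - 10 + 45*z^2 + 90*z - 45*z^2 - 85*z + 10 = 0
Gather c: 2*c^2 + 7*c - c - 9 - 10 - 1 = 2*c^2 + 6*c - 20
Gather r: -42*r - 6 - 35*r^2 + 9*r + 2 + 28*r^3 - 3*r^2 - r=28*r^3 - 38*r^2 - 34*r - 4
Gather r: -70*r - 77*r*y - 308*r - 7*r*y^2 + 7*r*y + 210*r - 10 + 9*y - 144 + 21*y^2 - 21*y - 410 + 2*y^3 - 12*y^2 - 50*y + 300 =r*(-7*y^2 - 70*y - 168) + 2*y^3 + 9*y^2 - 62*y - 264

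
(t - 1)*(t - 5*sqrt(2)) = t^2 - 5*sqrt(2)*t - t + 5*sqrt(2)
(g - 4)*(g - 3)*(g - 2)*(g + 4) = g^4 - 5*g^3 - 10*g^2 + 80*g - 96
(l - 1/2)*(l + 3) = l^2 + 5*l/2 - 3/2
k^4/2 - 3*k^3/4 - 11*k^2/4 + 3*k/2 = k*(k/2 + 1)*(k - 3)*(k - 1/2)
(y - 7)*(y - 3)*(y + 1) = y^3 - 9*y^2 + 11*y + 21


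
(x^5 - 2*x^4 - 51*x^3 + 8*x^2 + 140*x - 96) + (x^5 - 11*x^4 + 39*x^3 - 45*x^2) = 2*x^5 - 13*x^4 - 12*x^3 - 37*x^2 + 140*x - 96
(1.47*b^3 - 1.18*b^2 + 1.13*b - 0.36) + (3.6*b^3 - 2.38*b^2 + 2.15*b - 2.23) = 5.07*b^3 - 3.56*b^2 + 3.28*b - 2.59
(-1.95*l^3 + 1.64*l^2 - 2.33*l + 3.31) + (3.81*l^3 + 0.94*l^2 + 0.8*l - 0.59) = 1.86*l^3 + 2.58*l^2 - 1.53*l + 2.72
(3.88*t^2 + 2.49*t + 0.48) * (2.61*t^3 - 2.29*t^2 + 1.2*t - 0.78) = 10.1268*t^5 - 2.3863*t^4 + 0.206699999999999*t^3 - 1.1376*t^2 - 1.3662*t - 0.3744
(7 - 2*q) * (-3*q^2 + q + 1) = 6*q^3 - 23*q^2 + 5*q + 7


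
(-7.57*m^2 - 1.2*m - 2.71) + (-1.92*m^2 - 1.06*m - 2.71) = -9.49*m^2 - 2.26*m - 5.42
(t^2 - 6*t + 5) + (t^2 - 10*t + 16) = 2*t^2 - 16*t + 21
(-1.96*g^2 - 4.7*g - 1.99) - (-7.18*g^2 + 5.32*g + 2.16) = 5.22*g^2 - 10.02*g - 4.15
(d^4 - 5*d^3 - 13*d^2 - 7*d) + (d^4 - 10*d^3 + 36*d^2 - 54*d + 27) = 2*d^4 - 15*d^3 + 23*d^2 - 61*d + 27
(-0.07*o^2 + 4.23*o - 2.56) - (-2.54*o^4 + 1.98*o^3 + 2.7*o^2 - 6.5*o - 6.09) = 2.54*o^4 - 1.98*o^3 - 2.77*o^2 + 10.73*o + 3.53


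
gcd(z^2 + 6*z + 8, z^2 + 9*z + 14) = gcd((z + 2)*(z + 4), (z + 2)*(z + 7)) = z + 2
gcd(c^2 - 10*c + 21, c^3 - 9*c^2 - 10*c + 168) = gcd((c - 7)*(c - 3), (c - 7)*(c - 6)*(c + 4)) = c - 7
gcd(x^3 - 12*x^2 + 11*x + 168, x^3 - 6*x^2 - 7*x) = x - 7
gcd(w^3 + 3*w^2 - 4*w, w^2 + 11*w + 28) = w + 4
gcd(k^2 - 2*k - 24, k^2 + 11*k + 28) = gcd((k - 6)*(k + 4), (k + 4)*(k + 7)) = k + 4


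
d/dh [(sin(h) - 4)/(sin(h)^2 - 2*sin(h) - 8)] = -cos(h)/(sin(h) + 2)^2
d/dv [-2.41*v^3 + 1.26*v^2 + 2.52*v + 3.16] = -7.23*v^2 + 2.52*v + 2.52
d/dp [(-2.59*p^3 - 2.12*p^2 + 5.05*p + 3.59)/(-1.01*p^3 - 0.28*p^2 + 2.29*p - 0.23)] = (-8.88178419700125e-16*p^5 - 1.416*p^4 - 1.6612*p^3 + 9.224*p^2 + 2.9856*p - 9.3826)/(1.0201*p^6 + 0.5656*p^5 - 4.5474*p^4 - 0.8178*p^3 + 5.3729*p^2 - 1.0534*p + 0.0529)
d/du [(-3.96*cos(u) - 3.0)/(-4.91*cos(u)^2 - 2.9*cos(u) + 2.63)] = (19.4436*cos(u)^2 + 29.46*cos(u) + 19.1148)*sin(u)/(24.1081*cos(u)^4 + 28.478*cos(u)^3 - 17.4166*cos(u)^2 - 15.254*cos(u) + 6.9169)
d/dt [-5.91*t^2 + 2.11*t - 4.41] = 2.11 - 11.82*t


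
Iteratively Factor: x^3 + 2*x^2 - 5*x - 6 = (x + 3)*(x^2 - x - 2) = (x - 2)*(x + 3)*(x + 1)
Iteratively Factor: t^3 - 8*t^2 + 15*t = (t)*(t^2 - 8*t + 15) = t*(t - 5)*(t - 3)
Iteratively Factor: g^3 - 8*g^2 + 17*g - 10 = (g - 5)*(g^2 - 3*g + 2) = (g - 5)*(g - 2)*(g - 1)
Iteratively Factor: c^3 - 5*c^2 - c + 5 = (c - 1)*(c^2 - 4*c - 5) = (c - 1)*(c + 1)*(c - 5)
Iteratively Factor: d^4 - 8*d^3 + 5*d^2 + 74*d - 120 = (d - 2)*(d^3 - 6*d^2 - 7*d + 60) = (d - 5)*(d - 2)*(d^2 - d - 12) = (d - 5)*(d - 2)*(d + 3)*(d - 4)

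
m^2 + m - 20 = (m - 4)*(m + 5)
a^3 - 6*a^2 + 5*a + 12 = (a - 4)*(a - 3)*(a + 1)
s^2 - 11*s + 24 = (s - 8)*(s - 3)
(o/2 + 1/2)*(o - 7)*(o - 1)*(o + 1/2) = o^4/2 - 13*o^3/4 - 9*o^2/4 + 13*o/4 + 7/4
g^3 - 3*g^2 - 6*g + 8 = (g - 4)*(g - 1)*(g + 2)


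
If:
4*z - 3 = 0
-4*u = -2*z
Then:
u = 3/8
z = 3/4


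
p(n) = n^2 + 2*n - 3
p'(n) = 2*n + 2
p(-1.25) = -3.94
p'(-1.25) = -0.50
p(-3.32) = 1.38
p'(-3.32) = -4.64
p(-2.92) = -0.31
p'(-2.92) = -3.84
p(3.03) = 12.24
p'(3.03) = 8.06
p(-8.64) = 54.37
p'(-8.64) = -15.28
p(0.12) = -2.75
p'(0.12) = 2.24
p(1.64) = 2.97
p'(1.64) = 5.28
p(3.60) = 17.16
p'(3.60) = 9.20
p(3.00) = 12.00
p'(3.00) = 8.00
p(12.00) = 165.00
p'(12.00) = 26.00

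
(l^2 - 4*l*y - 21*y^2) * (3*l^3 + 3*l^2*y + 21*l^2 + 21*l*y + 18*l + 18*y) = 3*l^5 - 9*l^4*y + 21*l^4 - 75*l^3*y^2 - 63*l^3*y + 18*l^3 - 63*l^2*y^3 - 525*l^2*y^2 - 54*l^2*y - 441*l*y^3 - 450*l*y^2 - 378*y^3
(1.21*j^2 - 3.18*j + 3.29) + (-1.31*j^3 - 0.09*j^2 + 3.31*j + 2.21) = -1.31*j^3 + 1.12*j^2 + 0.13*j + 5.5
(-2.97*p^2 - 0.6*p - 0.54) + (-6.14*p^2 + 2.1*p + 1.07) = -9.11*p^2 + 1.5*p + 0.53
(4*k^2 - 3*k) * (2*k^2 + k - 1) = 8*k^4 - 2*k^3 - 7*k^2 + 3*k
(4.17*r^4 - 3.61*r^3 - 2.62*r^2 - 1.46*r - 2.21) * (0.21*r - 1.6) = 0.8757*r^5 - 7.4301*r^4 + 5.2258*r^3 + 3.8854*r^2 + 1.8719*r + 3.536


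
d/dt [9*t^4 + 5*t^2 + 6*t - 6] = 36*t^3 + 10*t + 6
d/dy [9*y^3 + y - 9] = 27*y^2 + 1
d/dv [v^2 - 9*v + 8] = 2*v - 9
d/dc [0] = 0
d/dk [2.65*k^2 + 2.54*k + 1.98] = 5.3*k + 2.54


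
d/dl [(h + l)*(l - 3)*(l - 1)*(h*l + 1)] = h*(h + l)*(l - 3)*(l - 1) + (h + l)*(l - 3)*(h*l + 1) + (h + l)*(l - 1)*(h*l + 1) + (l - 3)*(l - 1)*(h*l + 1)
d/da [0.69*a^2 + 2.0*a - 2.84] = 1.38*a + 2.0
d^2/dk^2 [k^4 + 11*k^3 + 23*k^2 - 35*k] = 12*k^2 + 66*k + 46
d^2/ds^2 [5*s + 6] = 0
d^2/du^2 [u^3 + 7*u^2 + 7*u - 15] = 6*u + 14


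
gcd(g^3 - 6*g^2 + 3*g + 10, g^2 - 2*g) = g - 2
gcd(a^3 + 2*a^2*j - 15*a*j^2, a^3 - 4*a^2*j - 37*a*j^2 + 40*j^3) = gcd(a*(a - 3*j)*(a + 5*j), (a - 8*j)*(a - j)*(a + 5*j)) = a + 5*j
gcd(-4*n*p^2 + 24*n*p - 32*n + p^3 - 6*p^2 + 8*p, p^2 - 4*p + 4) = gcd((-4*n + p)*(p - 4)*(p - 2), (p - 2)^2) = p - 2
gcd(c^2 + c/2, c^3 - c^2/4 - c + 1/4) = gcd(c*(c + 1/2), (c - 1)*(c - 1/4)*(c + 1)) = 1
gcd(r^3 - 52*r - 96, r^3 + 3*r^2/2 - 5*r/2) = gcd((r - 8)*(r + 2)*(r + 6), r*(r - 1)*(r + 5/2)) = 1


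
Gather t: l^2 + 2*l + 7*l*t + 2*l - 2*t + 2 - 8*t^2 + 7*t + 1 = l^2 + 4*l - 8*t^2 + t*(7*l + 5) + 3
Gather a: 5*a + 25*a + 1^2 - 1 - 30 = 30*a - 30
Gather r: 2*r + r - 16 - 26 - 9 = 3*r - 51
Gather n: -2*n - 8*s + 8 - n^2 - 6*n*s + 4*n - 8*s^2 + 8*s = -n^2 + n*(2 - 6*s) - 8*s^2 + 8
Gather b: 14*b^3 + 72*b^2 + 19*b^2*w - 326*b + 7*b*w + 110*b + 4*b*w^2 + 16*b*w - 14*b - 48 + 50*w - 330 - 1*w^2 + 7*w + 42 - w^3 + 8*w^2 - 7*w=14*b^3 + b^2*(19*w + 72) + b*(4*w^2 + 23*w - 230) - w^3 + 7*w^2 + 50*w - 336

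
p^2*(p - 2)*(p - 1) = p^4 - 3*p^3 + 2*p^2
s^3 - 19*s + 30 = (s - 3)*(s - 2)*(s + 5)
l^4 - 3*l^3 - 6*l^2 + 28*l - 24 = (l - 2)^3*(l + 3)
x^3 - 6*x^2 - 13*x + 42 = (x - 7)*(x - 2)*(x + 3)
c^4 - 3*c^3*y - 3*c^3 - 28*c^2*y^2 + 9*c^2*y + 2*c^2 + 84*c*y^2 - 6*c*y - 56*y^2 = (c - 2)*(c - 1)*(c - 7*y)*(c + 4*y)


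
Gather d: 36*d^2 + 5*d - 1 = 36*d^2 + 5*d - 1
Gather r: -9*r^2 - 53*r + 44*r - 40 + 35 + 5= -9*r^2 - 9*r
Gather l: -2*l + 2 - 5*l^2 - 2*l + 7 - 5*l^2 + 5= -10*l^2 - 4*l + 14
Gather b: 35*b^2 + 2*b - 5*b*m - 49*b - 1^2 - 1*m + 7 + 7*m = 35*b^2 + b*(-5*m - 47) + 6*m + 6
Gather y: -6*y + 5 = 5 - 6*y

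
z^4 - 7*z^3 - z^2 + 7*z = z*(z - 7)*(z - 1)*(z + 1)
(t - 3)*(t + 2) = t^2 - t - 6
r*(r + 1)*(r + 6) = r^3 + 7*r^2 + 6*r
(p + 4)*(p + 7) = p^2 + 11*p + 28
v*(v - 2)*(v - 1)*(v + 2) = v^4 - v^3 - 4*v^2 + 4*v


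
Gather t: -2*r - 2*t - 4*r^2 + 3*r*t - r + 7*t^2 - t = -4*r^2 - 3*r + 7*t^2 + t*(3*r - 3)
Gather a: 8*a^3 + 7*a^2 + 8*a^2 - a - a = 8*a^3 + 15*a^2 - 2*a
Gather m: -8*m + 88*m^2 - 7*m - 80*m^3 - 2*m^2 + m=-80*m^3 + 86*m^2 - 14*m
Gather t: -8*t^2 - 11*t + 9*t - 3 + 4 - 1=-8*t^2 - 2*t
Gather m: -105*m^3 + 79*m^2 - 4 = -105*m^3 + 79*m^2 - 4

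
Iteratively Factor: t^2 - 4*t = (t)*(t - 4)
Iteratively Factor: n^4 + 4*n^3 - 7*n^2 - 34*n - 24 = (n + 4)*(n^3 - 7*n - 6) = (n + 2)*(n + 4)*(n^2 - 2*n - 3) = (n + 1)*(n + 2)*(n + 4)*(n - 3)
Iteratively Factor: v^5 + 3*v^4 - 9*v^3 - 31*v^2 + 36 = (v - 1)*(v^4 + 4*v^3 - 5*v^2 - 36*v - 36) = (v - 3)*(v - 1)*(v^3 + 7*v^2 + 16*v + 12) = (v - 3)*(v - 1)*(v + 2)*(v^2 + 5*v + 6) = (v - 3)*(v - 1)*(v + 2)^2*(v + 3)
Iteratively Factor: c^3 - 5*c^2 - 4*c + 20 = (c - 2)*(c^2 - 3*c - 10) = (c - 5)*(c - 2)*(c + 2)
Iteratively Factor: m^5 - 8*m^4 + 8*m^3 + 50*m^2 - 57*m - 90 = (m + 1)*(m^4 - 9*m^3 + 17*m^2 + 33*m - 90) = (m - 3)*(m + 1)*(m^3 - 6*m^2 - m + 30) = (m - 5)*(m - 3)*(m + 1)*(m^2 - m - 6) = (m - 5)*(m - 3)*(m + 1)*(m + 2)*(m - 3)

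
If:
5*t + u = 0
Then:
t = -u/5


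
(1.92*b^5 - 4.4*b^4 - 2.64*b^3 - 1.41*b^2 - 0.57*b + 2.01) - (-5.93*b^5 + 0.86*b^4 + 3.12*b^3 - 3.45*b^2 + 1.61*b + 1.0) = 7.85*b^5 - 5.26*b^4 - 5.76*b^3 + 2.04*b^2 - 2.18*b + 1.01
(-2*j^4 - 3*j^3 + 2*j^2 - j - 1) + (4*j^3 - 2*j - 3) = -2*j^4 + j^3 + 2*j^2 - 3*j - 4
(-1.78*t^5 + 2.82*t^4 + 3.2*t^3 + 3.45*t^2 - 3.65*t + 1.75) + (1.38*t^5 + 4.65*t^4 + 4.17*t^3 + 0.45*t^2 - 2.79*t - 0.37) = -0.4*t^5 + 7.47*t^4 + 7.37*t^3 + 3.9*t^2 - 6.44*t + 1.38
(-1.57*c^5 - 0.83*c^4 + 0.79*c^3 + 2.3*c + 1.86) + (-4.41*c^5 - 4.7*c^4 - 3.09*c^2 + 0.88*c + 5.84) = -5.98*c^5 - 5.53*c^4 + 0.79*c^3 - 3.09*c^2 + 3.18*c + 7.7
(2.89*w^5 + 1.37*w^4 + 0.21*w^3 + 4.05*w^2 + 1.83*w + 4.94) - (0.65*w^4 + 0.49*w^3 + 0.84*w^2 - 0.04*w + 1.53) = 2.89*w^5 + 0.72*w^4 - 0.28*w^3 + 3.21*w^2 + 1.87*w + 3.41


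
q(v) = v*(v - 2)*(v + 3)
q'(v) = v*(v - 2) + v*(v + 3) + (v - 2)*(v + 3) = 3*v^2 + 2*v - 6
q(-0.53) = 3.31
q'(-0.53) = -6.22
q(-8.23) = -440.33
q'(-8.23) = 180.74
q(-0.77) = 4.76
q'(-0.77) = -5.76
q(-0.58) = 3.62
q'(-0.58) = -6.15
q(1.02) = -4.02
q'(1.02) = -0.84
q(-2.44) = 6.07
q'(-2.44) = 6.98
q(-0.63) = 3.93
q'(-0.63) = -6.07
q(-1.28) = 7.22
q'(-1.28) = -3.64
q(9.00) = 756.00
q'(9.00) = 255.00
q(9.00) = 756.00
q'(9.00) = 255.00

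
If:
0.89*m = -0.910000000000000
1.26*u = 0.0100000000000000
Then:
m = -1.02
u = 0.01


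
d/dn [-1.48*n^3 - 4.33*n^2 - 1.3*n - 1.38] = -4.44*n^2 - 8.66*n - 1.3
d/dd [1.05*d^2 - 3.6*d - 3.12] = 2.1*d - 3.6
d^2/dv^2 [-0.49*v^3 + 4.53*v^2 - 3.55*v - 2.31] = 9.06 - 2.94*v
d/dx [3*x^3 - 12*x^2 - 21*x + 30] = 9*x^2 - 24*x - 21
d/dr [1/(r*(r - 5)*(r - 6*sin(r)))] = (r*(r - 5)*(6*cos(r) - 1) - r*(r - 6*sin(r)) + (5 - r)*(r - 6*sin(r)))/(r^2*(r - 5)^2*(r - 6*sin(r))^2)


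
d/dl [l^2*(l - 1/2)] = l*(3*l - 1)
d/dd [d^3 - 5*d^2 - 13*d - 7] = 3*d^2 - 10*d - 13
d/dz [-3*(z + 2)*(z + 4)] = -6*z - 18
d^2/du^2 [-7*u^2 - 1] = -14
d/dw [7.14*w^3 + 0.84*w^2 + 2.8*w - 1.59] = 21.42*w^2 + 1.68*w + 2.8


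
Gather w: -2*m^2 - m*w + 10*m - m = -2*m^2 - m*w + 9*m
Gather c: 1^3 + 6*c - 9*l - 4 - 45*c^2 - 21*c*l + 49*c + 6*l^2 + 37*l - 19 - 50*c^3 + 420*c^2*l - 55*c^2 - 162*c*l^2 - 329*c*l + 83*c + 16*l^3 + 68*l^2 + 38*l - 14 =-50*c^3 + c^2*(420*l - 100) + c*(-162*l^2 - 350*l + 138) + 16*l^3 + 74*l^2 + 66*l - 36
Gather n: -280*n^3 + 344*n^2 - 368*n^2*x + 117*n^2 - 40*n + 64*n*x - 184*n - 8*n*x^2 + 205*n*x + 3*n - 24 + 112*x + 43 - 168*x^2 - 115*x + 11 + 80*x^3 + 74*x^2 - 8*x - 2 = -280*n^3 + n^2*(461 - 368*x) + n*(-8*x^2 + 269*x - 221) + 80*x^3 - 94*x^2 - 11*x + 28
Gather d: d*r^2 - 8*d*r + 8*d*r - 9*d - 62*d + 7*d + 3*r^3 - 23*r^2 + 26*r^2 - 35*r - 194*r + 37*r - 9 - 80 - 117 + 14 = d*(r^2 - 64) + 3*r^3 + 3*r^2 - 192*r - 192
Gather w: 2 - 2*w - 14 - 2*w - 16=-4*w - 28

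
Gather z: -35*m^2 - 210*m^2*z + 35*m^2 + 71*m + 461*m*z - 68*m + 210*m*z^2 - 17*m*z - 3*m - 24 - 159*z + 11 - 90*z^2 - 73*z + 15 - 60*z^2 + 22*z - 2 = z^2*(210*m - 150) + z*(-210*m^2 + 444*m - 210)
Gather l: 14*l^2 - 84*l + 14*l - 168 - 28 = 14*l^2 - 70*l - 196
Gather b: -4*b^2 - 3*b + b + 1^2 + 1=-4*b^2 - 2*b + 2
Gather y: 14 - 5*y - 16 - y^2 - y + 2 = -y^2 - 6*y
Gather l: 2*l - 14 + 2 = 2*l - 12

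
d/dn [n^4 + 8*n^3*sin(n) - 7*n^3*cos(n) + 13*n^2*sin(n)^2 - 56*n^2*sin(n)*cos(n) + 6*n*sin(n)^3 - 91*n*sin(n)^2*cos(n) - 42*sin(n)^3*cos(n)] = 7*n^3*sin(n) + 8*n^3*cos(n) + 4*n^3 + 112*n^2*sin(n)^2 + 26*n^2*sin(n)*cos(n) + 24*n^2*sin(n) - 21*n^2*cos(n) - 56*n^2 + 273*n*sin(n)^3 + 18*n*sin(n)^2*cos(n) + 26*n*sin(n)^2 - 112*n*sin(n)*cos(n) - 182*n*sin(n) + 168*sin(n)^4 + 6*sin(n)^3 - 91*sin(n)^2*cos(n) - 126*sin(n)^2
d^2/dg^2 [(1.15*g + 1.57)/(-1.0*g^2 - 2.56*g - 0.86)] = (-(1.15*g + 1.57)*(2.0*g + 2.56)*(4.0*g + 5.12) + (6.9*g + 9.028)*(1.0*g^2 + 2.56*g + 0.86))/(1.0*g^2 + 2.56*g + 0.86)^3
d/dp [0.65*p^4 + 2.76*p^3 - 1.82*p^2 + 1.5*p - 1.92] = 2.6*p^3 + 8.28*p^2 - 3.64*p + 1.5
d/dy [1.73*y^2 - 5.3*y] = 3.46*y - 5.3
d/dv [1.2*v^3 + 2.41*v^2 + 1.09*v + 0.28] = 3.6*v^2 + 4.82*v + 1.09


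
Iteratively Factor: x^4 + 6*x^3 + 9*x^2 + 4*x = (x + 1)*(x^3 + 5*x^2 + 4*x) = (x + 1)*(x + 4)*(x^2 + x) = (x + 1)^2*(x + 4)*(x)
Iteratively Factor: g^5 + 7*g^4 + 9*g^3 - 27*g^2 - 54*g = (g + 3)*(g^4 + 4*g^3 - 3*g^2 - 18*g) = (g - 2)*(g + 3)*(g^3 + 6*g^2 + 9*g) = (g - 2)*(g + 3)^2*(g^2 + 3*g) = g*(g - 2)*(g + 3)^2*(g + 3)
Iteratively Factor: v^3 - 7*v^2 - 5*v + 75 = (v + 3)*(v^2 - 10*v + 25) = (v - 5)*(v + 3)*(v - 5)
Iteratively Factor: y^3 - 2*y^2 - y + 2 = (y - 2)*(y^2 - 1) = (y - 2)*(y + 1)*(y - 1)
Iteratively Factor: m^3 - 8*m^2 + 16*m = (m - 4)*(m^2 - 4*m) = (m - 4)^2*(m)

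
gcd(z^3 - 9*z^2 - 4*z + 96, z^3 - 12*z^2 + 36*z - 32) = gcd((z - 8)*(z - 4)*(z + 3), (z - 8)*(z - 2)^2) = z - 8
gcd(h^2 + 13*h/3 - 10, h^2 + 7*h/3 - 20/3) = h - 5/3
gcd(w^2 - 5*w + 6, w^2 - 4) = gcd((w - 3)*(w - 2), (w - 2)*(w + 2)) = w - 2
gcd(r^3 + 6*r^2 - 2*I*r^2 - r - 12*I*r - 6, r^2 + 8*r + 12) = r + 6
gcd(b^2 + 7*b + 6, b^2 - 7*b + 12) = 1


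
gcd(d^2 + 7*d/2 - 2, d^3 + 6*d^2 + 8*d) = d + 4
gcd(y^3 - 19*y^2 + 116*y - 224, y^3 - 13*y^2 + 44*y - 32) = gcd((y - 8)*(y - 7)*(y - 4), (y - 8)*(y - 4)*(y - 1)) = y^2 - 12*y + 32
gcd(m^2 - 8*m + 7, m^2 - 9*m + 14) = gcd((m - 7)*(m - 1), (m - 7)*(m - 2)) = m - 7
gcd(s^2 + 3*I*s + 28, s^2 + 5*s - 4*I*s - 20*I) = s - 4*I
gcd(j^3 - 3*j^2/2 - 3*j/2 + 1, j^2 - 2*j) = j - 2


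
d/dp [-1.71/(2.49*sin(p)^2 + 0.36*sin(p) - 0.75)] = (8.5158*sin(p) + 0.6156)*cos(p)/(2.49*sin(p)^2 + 0.36*sin(p) - 0.75)^2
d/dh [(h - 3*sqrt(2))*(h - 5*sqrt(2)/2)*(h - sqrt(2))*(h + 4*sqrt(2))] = 4*h^3 - 15*sqrt(2)*h^2/2 - 52*h + 89*sqrt(2)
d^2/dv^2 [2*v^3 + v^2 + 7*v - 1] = 12*v + 2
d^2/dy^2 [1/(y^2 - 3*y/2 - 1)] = 4*(4*y^2 - 6*y - (4*y - 3)^2 - 4)/(-2*y^2 + 3*y + 2)^3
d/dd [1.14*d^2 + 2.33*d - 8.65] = 2.28*d + 2.33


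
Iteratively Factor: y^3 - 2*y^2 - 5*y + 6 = (y - 3)*(y^2 + y - 2) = (y - 3)*(y - 1)*(y + 2)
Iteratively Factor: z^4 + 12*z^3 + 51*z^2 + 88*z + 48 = (z + 1)*(z^3 + 11*z^2 + 40*z + 48) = (z + 1)*(z + 4)*(z^2 + 7*z + 12) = (z + 1)*(z + 3)*(z + 4)*(z + 4)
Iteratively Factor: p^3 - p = (p - 1)*(p^2 + p) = (p - 1)*(p + 1)*(p)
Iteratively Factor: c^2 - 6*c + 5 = (c - 1)*(c - 5)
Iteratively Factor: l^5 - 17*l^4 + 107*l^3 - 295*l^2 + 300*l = (l - 5)*(l^4 - 12*l^3 + 47*l^2 - 60*l) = (l - 5)*(l - 4)*(l^3 - 8*l^2 + 15*l) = (l - 5)^2*(l - 4)*(l^2 - 3*l) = (l - 5)^2*(l - 4)*(l - 3)*(l)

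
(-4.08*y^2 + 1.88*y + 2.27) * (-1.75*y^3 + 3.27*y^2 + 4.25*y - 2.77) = 7.14*y^5 - 16.6316*y^4 - 15.1649*y^3 + 26.7145*y^2 + 4.4399*y - 6.2879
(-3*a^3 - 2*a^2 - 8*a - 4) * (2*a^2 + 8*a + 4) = -6*a^5 - 28*a^4 - 44*a^3 - 80*a^2 - 64*a - 16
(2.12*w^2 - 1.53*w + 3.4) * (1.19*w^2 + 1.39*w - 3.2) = 2.5228*w^4 + 1.1261*w^3 - 4.8647*w^2 + 9.622*w - 10.88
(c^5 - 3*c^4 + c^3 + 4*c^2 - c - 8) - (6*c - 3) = c^5 - 3*c^4 + c^3 + 4*c^2 - 7*c - 5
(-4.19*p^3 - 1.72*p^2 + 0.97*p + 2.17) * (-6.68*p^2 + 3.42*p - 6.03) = 27.9892*p^5 - 2.8402*p^4 + 12.9037*p^3 - 0.8066*p^2 + 1.5723*p - 13.0851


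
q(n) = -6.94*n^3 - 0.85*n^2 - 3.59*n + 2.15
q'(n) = -20.82*n^2 - 1.7*n - 3.59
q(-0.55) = 5.02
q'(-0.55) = -8.95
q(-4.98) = 856.08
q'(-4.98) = -511.47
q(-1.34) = 22.13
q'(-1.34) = -38.70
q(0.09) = 1.81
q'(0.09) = -3.91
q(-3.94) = 427.57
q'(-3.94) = -320.09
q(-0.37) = 3.71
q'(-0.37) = -5.81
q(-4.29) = 549.85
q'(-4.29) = -379.47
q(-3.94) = 427.57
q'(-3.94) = -320.09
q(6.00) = -1549.03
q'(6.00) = -763.31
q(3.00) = -203.65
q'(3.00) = -196.07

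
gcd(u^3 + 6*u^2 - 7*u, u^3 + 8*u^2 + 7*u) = u^2 + 7*u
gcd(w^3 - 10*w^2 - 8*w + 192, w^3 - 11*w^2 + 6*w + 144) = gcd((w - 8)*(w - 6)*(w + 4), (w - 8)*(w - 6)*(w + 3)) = w^2 - 14*w + 48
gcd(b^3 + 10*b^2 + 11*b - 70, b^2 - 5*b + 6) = b - 2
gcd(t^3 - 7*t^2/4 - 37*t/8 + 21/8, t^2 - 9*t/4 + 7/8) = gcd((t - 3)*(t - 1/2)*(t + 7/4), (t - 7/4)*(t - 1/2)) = t - 1/2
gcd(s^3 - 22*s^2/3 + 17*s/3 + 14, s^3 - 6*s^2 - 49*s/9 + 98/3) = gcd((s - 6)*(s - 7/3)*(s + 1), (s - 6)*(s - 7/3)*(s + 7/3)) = s^2 - 25*s/3 + 14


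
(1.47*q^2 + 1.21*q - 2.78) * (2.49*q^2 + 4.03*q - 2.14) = 3.6603*q^4 + 8.937*q^3 - 5.1917*q^2 - 13.7928*q + 5.9492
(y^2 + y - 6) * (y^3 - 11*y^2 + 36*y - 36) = y^5 - 10*y^4 + 19*y^3 + 66*y^2 - 252*y + 216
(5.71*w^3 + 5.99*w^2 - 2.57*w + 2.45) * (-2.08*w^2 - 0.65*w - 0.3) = -11.8768*w^5 - 16.1707*w^4 - 0.2609*w^3 - 5.2225*w^2 - 0.8215*w - 0.735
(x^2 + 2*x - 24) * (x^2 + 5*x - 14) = x^4 + 7*x^3 - 28*x^2 - 148*x + 336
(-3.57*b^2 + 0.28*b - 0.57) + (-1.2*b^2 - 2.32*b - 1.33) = -4.77*b^2 - 2.04*b - 1.9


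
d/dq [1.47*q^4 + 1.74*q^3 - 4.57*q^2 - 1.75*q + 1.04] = 5.88*q^3 + 5.22*q^2 - 9.14*q - 1.75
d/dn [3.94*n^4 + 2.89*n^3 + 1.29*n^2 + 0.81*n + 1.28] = 15.76*n^3 + 8.67*n^2 + 2.58*n + 0.81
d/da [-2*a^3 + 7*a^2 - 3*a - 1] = -6*a^2 + 14*a - 3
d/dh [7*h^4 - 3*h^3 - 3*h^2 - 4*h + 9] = 28*h^3 - 9*h^2 - 6*h - 4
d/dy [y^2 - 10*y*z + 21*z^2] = 2*y - 10*z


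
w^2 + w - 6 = (w - 2)*(w + 3)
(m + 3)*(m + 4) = m^2 + 7*m + 12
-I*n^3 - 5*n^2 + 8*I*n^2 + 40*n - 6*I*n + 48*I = (n - 8)*(n - 6*I)*(-I*n + 1)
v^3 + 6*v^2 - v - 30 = (v - 2)*(v + 3)*(v + 5)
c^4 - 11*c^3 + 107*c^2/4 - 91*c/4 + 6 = (c - 8)*(c - 3/2)*(c - 1)*(c - 1/2)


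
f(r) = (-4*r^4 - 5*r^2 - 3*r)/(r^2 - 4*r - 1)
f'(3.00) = 163.50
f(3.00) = 94.50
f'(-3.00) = 13.95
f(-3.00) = -18.00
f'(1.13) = 7.24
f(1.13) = 3.84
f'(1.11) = 6.99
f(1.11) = 3.70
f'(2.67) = 89.42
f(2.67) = 54.26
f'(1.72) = 19.38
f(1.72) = 11.17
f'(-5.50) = 31.28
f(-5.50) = -74.05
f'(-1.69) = 6.42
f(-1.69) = -4.86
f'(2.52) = 69.43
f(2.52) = 42.42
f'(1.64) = 17.04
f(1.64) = 9.71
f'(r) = (4 - 2*r)*(-4*r^4 - 5*r^2 - 3*r)/(r^2 - 4*r - 1)^2 + (-16*r^3 - 10*r - 3)/(r^2 - 4*r - 1) = (-8*r^5 + 48*r^4 + 16*r^3 + 23*r^2 + 10*r + 3)/(r^4 - 8*r^3 + 14*r^2 + 8*r + 1)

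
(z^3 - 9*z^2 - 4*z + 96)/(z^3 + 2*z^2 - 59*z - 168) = (z - 4)/(z + 7)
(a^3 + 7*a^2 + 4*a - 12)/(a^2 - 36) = (a^2 + a - 2)/(a - 6)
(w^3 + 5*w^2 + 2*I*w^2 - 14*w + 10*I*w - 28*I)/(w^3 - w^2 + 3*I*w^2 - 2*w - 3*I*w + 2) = (w^2 + 5*w - 14)/(w^2 + w*(-1 + I) - I)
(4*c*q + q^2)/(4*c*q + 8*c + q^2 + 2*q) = q/(q + 2)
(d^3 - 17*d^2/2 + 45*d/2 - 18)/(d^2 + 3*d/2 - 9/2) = (d^2 - 7*d + 12)/(d + 3)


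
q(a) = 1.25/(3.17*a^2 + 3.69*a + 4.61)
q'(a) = 1.25*(-6.34*a - 3.69)/(3.17*a^2 + 3.69*a + 4.61)^2 = (-7.925*a - 4.6125)/(3.17*a^2 + 3.69*a + 4.61)^2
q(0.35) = 0.20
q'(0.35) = -0.19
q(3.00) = 0.03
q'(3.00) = -0.01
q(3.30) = 0.02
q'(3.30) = -0.01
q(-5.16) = 0.02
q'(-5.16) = 0.01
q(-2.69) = 0.07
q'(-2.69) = 0.05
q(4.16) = 0.02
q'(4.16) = -0.01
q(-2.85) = 0.06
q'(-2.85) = 0.05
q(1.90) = 0.05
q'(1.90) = -0.04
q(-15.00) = 0.00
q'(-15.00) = 0.00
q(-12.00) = 0.00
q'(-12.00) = 0.00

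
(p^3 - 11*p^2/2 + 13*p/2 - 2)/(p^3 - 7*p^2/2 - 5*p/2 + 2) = (p - 1)/(p + 1)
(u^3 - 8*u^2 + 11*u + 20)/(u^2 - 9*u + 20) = u + 1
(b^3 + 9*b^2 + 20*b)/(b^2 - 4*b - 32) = b*(b + 5)/(b - 8)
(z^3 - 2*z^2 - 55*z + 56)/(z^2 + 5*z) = (z^3 - 2*z^2 - 55*z + 56)/(z*(z + 5))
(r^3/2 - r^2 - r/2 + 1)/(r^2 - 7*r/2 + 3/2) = (r^3 - 2*r^2 - r + 2)/(2*r^2 - 7*r + 3)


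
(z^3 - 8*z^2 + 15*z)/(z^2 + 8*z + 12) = z*(z^2 - 8*z + 15)/(z^2 + 8*z + 12)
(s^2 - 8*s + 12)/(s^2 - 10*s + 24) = (s - 2)/(s - 4)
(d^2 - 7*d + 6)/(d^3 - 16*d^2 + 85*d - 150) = (d - 1)/(d^2 - 10*d + 25)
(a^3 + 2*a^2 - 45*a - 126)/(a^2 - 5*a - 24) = (a^2 - a - 42)/(a - 8)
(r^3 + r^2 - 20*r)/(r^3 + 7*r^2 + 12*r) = (r^2 + r - 20)/(r^2 + 7*r + 12)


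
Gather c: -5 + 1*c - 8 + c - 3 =2*c - 16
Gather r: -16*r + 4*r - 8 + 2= -12*r - 6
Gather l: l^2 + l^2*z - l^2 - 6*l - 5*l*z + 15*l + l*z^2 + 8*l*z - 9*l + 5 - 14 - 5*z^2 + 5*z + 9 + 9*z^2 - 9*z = l^2*z + l*(z^2 + 3*z) + 4*z^2 - 4*z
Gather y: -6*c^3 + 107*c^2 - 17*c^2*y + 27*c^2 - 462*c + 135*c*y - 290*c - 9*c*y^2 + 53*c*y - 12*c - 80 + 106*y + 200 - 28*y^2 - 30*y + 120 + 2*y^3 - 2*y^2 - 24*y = -6*c^3 + 134*c^2 - 764*c + 2*y^3 + y^2*(-9*c - 30) + y*(-17*c^2 + 188*c + 52) + 240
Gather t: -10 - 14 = -24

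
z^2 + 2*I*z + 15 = (z - 3*I)*(z + 5*I)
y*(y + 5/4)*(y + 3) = y^3 + 17*y^2/4 + 15*y/4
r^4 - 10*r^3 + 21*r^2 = r^2*(r - 7)*(r - 3)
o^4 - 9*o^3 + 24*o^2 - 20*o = o*(o - 5)*(o - 2)^2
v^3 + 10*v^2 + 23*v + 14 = (v + 1)*(v + 2)*(v + 7)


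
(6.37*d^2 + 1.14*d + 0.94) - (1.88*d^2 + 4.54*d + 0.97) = 4.49*d^2 - 3.4*d - 0.03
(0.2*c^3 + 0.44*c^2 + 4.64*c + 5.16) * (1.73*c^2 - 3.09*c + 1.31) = 0.346*c^5 + 0.1432*c^4 + 6.9296*c^3 - 4.8344*c^2 - 9.866*c + 6.7596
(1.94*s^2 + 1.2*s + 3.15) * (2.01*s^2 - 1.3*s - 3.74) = 3.8994*s^4 - 0.11*s^3 - 2.4841*s^2 - 8.583*s - 11.781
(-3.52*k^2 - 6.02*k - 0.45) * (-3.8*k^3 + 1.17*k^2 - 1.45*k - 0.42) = 13.376*k^5 + 18.7576*k^4 - 0.229399999999999*k^3 + 9.6809*k^2 + 3.1809*k + 0.189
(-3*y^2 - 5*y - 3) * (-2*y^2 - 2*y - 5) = 6*y^4 + 16*y^3 + 31*y^2 + 31*y + 15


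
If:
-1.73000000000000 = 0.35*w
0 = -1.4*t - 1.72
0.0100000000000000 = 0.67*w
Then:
No Solution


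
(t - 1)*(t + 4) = t^2 + 3*t - 4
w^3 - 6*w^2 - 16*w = w*(w - 8)*(w + 2)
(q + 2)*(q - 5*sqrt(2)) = q^2 - 5*sqrt(2)*q + 2*q - 10*sqrt(2)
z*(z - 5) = z^2 - 5*z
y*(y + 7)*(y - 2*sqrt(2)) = y^3 - 2*sqrt(2)*y^2 + 7*y^2 - 14*sqrt(2)*y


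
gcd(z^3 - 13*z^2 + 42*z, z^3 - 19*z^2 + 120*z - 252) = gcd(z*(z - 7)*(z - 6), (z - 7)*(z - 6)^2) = z^2 - 13*z + 42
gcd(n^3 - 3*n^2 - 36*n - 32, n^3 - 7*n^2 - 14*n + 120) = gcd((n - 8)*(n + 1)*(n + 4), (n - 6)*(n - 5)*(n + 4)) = n + 4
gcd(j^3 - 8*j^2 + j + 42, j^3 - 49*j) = j - 7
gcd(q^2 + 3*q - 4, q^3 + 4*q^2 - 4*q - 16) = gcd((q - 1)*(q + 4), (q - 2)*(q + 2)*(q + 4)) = q + 4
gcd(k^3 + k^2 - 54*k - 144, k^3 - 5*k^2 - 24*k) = k^2 - 5*k - 24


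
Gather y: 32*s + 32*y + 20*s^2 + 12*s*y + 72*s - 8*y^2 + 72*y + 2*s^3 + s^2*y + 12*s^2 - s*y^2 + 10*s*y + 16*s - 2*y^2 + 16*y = 2*s^3 + 32*s^2 + 120*s + y^2*(-s - 10) + y*(s^2 + 22*s + 120)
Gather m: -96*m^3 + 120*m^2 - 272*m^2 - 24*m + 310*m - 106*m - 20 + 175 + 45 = -96*m^3 - 152*m^2 + 180*m + 200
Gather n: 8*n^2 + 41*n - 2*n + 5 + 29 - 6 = 8*n^2 + 39*n + 28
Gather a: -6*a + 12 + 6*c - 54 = -6*a + 6*c - 42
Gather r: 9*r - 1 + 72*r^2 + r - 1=72*r^2 + 10*r - 2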